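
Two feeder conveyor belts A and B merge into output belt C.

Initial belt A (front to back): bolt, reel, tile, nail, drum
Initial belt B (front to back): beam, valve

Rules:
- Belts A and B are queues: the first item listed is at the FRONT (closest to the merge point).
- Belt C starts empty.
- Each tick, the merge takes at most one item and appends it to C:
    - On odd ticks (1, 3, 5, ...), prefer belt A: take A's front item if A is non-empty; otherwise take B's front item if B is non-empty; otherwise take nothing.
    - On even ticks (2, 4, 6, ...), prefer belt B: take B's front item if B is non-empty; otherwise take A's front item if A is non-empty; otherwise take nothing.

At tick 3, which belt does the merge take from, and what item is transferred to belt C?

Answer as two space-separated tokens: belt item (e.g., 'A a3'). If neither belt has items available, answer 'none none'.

Tick 1: prefer A, take bolt from A; A=[reel,tile,nail,drum] B=[beam,valve] C=[bolt]
Tick 2: prefer B, take beam from B; A=[reel,tile,nail,drum] B=[valve] C=[bolt,beam]
Tick 3: prefer A, take reel from A; A=[tile,nail,drum] B=[valve] C=[bolt,beam,reel]

Answer: A reel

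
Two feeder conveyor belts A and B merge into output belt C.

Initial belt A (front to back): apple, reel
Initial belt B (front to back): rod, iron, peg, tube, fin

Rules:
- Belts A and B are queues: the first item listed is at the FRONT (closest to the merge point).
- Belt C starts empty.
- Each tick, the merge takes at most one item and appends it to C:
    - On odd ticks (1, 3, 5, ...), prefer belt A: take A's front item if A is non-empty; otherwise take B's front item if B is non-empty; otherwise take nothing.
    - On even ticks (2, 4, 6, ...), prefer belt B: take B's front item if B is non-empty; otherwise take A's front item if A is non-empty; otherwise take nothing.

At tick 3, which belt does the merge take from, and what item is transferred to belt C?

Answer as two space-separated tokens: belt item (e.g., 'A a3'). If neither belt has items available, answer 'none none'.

Tick 1: prefer A, take apple from A; A=[reel] B=[rod,iron,peg,tube,fin] C=[apple]
Tick 2: prefer B, take rod from B; A=[reel] B=[iron,peg,tube,fin] C=[apple,rod]
Tick 3: prefer A, take reel from A; A=[-] B=[iron,peg,tube,fin] C=[apple,rod,reel]

Answer: A reel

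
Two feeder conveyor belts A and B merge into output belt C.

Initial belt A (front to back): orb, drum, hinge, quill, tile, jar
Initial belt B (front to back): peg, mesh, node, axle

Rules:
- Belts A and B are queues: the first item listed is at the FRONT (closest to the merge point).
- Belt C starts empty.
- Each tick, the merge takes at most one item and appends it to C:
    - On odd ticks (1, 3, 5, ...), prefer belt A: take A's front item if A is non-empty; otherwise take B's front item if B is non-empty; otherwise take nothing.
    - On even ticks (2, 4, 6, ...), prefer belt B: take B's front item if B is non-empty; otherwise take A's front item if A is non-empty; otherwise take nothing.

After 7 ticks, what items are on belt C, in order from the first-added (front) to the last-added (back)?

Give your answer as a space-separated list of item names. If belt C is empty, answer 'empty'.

Answer: orb peg drum mesh hinge node quill

Derivation:
Tick 1: prefer A, take orb from A; A=[drum,hinge,quill,tile,jar] B=[peg,mesh,node,axle] C=[orb]
Tick 2: prefer B, take peg from B; A=[drum,hinge,quill,tile,jar] B=[mesh,node,axle] C=[orb,peg]
Tick 3: prefer A, take drum from A; A=[hinge,quill,tile,jar] B=[mesh,node,axle] C=[orb,peg,drum]
Tick 4: prefer B, take mesh from B; A=[hinge,quill,tile,jar] B=[node,axle] C=[orb,peg,drum,mesh]
Tick 5: prefer A, take hinge from A; A=[quill,tile,jar] B=[node,axle] C=[orb,peg,drum,mesh,hinge]
Tick 6: prefer B, take node from B; A=[quill,tile,jar] B=[axle] C=[orb,peg,drum,mesh,hinge,node]
Tick 7: prefer A, take quill from A; A=[tile,jar] B=[axle] C=[orb,peg,drum,mesh,hinge,node,quill]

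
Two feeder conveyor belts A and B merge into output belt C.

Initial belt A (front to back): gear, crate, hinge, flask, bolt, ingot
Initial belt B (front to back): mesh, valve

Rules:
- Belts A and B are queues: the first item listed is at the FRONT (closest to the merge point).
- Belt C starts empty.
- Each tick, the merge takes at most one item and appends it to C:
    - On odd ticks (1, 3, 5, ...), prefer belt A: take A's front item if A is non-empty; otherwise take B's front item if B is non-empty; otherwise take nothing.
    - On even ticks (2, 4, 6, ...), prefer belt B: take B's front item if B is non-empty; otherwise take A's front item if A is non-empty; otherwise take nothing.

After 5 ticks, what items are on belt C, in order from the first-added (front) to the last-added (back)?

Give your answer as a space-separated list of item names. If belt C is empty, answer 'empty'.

Tick 1: prefer A, take gear from A; A=[crate,hinge,flask,bolt,ingot] B=[mesh,valve] C=[gear]
Tick 2: prefer B, take mesh from B; A=[crate,hinge,flask,bolt,ingot] B=[valve] C=[gear,mesh]
Tick 3: prefer A, take crate from A; A=[hinge,flask,bolt,ingot] B=[valve] C=[gear,mesh,crate]
Tick 4: prefer B, take valve from B; A=[hinge,flask,bolt,ingot] B=[-] C=[gear,mesh,crate,valve]
Tick 5: prefer A, take hinge from A; A=[flask,bolt,ingot] B=[-] C=[gear,mesh,crate,valve,hinge]

Answer: gear mesh crate valve hinge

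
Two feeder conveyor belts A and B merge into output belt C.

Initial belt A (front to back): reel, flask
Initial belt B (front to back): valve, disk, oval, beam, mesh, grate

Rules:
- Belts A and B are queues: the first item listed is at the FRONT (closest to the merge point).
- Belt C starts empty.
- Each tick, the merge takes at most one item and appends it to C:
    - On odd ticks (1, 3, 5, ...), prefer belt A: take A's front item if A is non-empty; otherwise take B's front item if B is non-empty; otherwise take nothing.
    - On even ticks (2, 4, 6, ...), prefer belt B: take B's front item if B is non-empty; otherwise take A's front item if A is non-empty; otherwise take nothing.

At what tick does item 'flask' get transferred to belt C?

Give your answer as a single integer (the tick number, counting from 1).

Answer: 3

Derivation:
Tick 1: prefer A, take reel from A; A=[flask] B=[valve,disk,oval,beam,mesh,grate] C=[reel]
Tick 2: prefer B, take valve from B; A=[flask] B=[disk,oval,beam,mesh,grate] C=[reel,valve]
Tick 3: prefer A, take flask from A; A=[-] B=[disk,oval,beam,mesh,grate] C=[reel,valve,flask]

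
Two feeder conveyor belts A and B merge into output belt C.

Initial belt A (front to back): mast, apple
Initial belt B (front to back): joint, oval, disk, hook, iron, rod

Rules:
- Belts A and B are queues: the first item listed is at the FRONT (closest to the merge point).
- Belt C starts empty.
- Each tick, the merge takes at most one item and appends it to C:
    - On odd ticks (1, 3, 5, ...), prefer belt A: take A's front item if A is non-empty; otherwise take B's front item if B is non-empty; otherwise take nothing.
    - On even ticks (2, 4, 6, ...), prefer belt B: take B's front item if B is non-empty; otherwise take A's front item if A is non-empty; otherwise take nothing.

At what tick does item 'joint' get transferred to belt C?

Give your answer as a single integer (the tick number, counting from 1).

Answer: 2

Derivation:
Tick 1: prefer A, take mast from A; A=[apple] B=[joint,oval,disk,hook,iron,rod] C=[mast]
Tick 2: prefer B, take joint from B; A=[apple] B=[oval,disk,hook,iron,rod] C=[mast,joint]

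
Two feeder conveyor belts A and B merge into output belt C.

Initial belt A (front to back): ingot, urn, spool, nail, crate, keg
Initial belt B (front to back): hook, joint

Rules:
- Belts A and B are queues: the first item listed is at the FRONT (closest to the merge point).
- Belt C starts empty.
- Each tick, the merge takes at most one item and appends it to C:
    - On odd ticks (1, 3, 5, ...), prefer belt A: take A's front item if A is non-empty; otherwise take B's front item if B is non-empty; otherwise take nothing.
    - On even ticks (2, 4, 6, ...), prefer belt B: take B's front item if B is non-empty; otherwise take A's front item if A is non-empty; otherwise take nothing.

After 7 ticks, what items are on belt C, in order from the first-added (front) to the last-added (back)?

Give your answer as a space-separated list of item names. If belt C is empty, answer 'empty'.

Tick 1: prefer A, take ingot from A; A=[urn,spool,nail,crate,keg] B=[hook,joint] C=[ingot]
Tick 2: prefer B, take hook from B; A=[urn,spool,nail,crate,keg] B=[joint] C=[ingot,hook]
Tick 3: prefer A, take urn from A; A=[spool,nail,crate,keg] B=[joint] C=[ingot,hook,urn]
Tick 4: prefer B, take joint from B; A=[spool,nail,crate,keg] B=[-] C=[ingot,hook,urn,joint]
Tick 5: prefer A, take spool from A; A=[nail,crate,keg] B=[-] C=[ingot,hook,urn,joint,spool]
Tick 6: prefer B, take nail from A; A=[crate,keg] B=[-] C=[ingot,hook,urn,joint,spool,nail]
Tick 7: prefer A, take crate from A; A=[keg] B=[-] C=[ingot,hook,urn,joint,spool,nail,crate]

Answer: ingot hook urn joint spool nail crate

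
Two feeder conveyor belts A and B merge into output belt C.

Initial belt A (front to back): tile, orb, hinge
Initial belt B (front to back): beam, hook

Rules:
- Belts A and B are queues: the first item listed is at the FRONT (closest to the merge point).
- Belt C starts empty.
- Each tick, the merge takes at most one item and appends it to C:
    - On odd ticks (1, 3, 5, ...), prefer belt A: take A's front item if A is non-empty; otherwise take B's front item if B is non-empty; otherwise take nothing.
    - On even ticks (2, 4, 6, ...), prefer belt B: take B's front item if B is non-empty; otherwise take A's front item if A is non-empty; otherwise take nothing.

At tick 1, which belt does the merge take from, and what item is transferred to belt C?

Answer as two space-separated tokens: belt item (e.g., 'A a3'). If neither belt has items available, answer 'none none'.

Answer: A tile

Derivation:
Tick 1: prefer A, take tile from A; A=[orb,hinge] B=[beam,hook] C=[tile]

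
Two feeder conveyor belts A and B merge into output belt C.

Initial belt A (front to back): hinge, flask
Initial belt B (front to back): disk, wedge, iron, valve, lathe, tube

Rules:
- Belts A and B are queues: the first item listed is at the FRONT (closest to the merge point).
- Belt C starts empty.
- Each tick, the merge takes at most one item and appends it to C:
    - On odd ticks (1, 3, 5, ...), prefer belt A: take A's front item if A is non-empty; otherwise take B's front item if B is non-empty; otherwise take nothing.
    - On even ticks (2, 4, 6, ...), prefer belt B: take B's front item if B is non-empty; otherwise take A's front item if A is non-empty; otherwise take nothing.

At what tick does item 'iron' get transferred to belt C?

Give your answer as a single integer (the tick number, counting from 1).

Tick 1: prefer A, take hinge from A; A=[flask] B=[disk,wedge,iron,valve,lathe,tube] C=[hinge]
Tick 2: prefer B, take disk from B; A=[flask] B=[wedge,iron,valve,lathe,tube] C=[hinge,disk]
Tick 3: prefer A, take flask from A; A=[-] B=[wedge,iron,valve,lathe,tube] C=[hinge,disk,flask]
Tick 4: prefer B, take wedge from B; A=[-] B=[iron,valve,lathe,tube] C=[hinge,disk,flask,wedge]
Tick 5: prefer A, take iron from B; A=[-] B=[valve,lathe,tube] C=[hinge,disk,flask,wedge,iron]

Answer: 5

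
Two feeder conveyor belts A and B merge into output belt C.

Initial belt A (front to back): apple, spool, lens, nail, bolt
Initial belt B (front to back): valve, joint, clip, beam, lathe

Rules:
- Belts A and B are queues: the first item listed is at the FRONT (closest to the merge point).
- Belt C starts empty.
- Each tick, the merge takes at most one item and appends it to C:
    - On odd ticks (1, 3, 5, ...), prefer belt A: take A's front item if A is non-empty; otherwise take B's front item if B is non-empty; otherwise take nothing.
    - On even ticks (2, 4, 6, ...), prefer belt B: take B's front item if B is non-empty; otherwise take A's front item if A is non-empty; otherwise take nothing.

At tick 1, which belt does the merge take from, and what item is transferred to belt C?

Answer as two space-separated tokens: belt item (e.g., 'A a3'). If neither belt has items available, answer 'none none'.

Tick 1: prefer A, take apple from A; A=[spool,lens,nail,bolt] B=[valve,joint,clip,beam,lathe] C=[apple]

Answer: A apple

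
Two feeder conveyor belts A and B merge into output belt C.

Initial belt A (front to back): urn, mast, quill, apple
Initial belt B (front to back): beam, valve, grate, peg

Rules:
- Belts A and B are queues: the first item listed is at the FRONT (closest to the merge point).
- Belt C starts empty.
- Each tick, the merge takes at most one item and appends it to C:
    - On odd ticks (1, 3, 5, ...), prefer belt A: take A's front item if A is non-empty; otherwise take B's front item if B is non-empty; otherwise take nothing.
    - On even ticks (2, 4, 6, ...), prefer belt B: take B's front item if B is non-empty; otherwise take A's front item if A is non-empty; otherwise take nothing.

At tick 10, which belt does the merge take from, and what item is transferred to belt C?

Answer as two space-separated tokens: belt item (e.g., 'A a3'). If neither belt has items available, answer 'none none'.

Tick 1: prefer A, take urn from A; A=[mast,quill,apple] B=[beam,valve,grate,peg] C=[urn]
Tick 2: prefer B, take beam from B; A=[mast,quill,apple] B=[valve,grate,peg] C=[urn,beam]
Tick 3: prefer A, take mast from A; A=[quill,apple] B=[valve,grate,peg] C=[urn,beam,mast]
Tick 4: prefer B, take valve from B; A=[quill,apple] B=[grate,peg] C=[urn,beam,mast,valve]
Tick 5: prefer A, take quill from A; A=[apple] B=[grate,peg] C=[urn,beam,mast,valve,quill]
Tick 6: prefer B, take grate from B; A=[apple] B=[peg] C=[urn,beam,mast,valve,quill,grate]
Tick 7: prefer A, take apple from A; A=[-] B=[peg] C=[urn,beam,mast,valve,quill,grate,apple]
Tick 8: prefer B, take peg from B; A=[-] B=[-] C=[urn,beam,mast,valve,quill,grate,apple,peg]
Tick 9: prefer A, both empty, nothing taken; A=[-] B=[-] C=[urn,beam,mast,valve,quill,grate,apple,peg]
Tick 10: prefer B, both empty, nothing taken; A=[-] B=[-] C=[urn,beam,mast,valve,quill,grate,apple,peg]

Answer: none none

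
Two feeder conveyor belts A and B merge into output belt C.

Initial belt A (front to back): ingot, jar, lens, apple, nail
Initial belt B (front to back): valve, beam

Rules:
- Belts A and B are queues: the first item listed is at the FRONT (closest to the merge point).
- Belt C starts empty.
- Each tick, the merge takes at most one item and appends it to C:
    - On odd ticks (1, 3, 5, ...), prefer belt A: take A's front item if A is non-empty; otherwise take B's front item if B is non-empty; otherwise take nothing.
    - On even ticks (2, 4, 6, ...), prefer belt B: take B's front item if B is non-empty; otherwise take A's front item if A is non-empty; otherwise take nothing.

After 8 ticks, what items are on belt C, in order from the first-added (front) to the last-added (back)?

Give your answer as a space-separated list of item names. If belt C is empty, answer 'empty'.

Answer: ingot valve jar beam lens apple nail

Derivation:
Tick 1: prefer A, take ingot from A; A=[jar,lens,apple,nail] B=[valve,beam] C=[ingot]
Tick 2: prefer B, take valve from B; A=[jar,lens,apple,nail] B=[beam] C=[ingot,valve]
Tick 3: prefer A, take jar from A; A=[lens,apple,nail] B=[beam] C=[ingot,valve,jar]
Tick 4: prefer B, take beam from B; A=[lens,apple,nail] B=[-] C=[ingot,valve,jar,beam]
Tick 5: prefer A, take lens from A; A=[apple,nail] B=[-] C=[ingot,valve,jar,beam,lens]
Tick 6: prefer B, take apple from A; A=[nail] B=[-] C=[ingot,valve,jar,beam,lens,apple]
Tick 7: prefer A, take nail from A; A=[-] B=[-] C=[ingot,valve,jar,beam,lens,apple,nail]
Tick 8: prefer B, both empty, nothing taken; A=[-] B=[-] C=[ingot,valve,jar,beam,lens,apple,nail]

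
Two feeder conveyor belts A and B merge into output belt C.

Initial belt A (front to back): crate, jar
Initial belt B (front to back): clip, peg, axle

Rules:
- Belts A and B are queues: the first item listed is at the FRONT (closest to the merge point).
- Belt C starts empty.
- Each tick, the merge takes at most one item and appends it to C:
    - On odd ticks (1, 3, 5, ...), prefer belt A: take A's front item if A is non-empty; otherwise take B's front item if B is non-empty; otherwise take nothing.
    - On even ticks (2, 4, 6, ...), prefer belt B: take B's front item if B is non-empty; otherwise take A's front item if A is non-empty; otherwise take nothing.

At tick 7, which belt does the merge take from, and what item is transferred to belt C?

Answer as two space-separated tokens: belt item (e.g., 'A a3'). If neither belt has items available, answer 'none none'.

Tick 1: prefer A, take crate from A; A=[jar] B=[clip,peg,axle] C=[crate]
Tick 2: prefer B, take clip from B; A=[jar] B=[peg,axle] C=[crate,clip]
Tick 3: prefer A, take jar from A; A=[-] B=[peg,axle] C=[crate,clip,jar]
Tick 4: prefer B, take peg from B; A=[-] B=[axle] C=[crate,clip,jar,peg]
Tick 5: prefer A, take axle from B; A=[-] B=[-] C=[crate,clip,jar,peg,axle]
Tick 6: prefer B, both empty, nothing taken; A=[-] B=[-] C=[crate,clip,jar,peg,axle]
Tick 7: prefer A, both empty, nothing taken; A=[-] B=[-] C=[crate,clip,jar,peg,axle]

Answer: none none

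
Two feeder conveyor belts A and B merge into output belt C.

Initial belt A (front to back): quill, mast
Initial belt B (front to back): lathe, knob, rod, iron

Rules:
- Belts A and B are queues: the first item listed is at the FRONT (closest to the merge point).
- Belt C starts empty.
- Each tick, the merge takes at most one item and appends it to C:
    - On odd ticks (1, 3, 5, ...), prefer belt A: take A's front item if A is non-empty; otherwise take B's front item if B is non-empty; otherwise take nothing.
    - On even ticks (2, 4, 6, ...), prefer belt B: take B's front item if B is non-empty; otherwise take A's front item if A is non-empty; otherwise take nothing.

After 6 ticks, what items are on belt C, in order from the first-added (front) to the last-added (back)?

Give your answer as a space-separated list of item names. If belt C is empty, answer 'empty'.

Tick 1: prefer A, take quill from A; A=[mast] B=[lathe,knob,rod,iron] C=[quill]
Tick 2: prefer B, take lathe from B; A=[mast] B=[knob,rod,iron] C=[quill,lathe]
Tick 3: prefer A, take mast from A; A=[-] B=[knob,rod,iron] C=[quill,lathe,mast]
Tick 4: prefer B, take knob from B; A=[-] B=[rod,iron] C=[quill,lathe,mast,knob]
Tick 5: prefer A, take rod from B; A=[-] B=[iron] C=[quill,lathe,mast,knob,rod]
Tick 6: prefer B, take iron from B; A=[-] B=[-] C=[quill,lathe,mast,knob,rod,iron]

Answer: quill lathe mast knob rod iron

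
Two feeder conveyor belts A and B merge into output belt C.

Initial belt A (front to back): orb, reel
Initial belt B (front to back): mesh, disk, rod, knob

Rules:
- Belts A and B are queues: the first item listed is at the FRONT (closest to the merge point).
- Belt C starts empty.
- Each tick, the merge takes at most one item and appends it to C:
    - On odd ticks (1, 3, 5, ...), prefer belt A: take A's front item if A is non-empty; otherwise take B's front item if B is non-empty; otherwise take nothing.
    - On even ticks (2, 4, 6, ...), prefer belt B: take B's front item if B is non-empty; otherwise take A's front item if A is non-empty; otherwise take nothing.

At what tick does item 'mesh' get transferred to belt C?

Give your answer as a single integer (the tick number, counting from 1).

Answer: 2

Derivation:
Tick 1: prefer A, take orb from A; A=[reel] B=[mesh,disk,rod,knob] C=[orb]
Tick 2: prefer B, take mesh from B; A=[reel] B=[disk,rod,knob] C=[orb,mesh]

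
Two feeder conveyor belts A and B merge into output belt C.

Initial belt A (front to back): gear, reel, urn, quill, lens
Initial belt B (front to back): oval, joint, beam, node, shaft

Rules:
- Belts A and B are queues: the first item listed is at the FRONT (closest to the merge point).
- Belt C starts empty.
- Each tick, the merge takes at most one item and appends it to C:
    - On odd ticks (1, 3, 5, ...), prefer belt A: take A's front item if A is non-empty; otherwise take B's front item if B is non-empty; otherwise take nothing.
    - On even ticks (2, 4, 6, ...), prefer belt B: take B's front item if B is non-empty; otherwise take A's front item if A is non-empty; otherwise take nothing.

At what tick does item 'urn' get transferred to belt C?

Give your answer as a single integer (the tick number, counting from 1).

Answer: 5

Derivation:
Tick 1: prefer A, take gear from A; A=[reel,urn,quill,lens] B=[oval,joint,beam,node,shaft] C=[gear]
Tick 2: prefer B, take oval from B; A=[reel,urn,quill,lens] B=[joint,beam,node,shaft] C=[gear,oval]
Tick 3: prefer A, take reel from A; A=[urn,quill,lens] B=[joint,beam,node,shaft] C=[gear,oval,reel]
Tick 4: prefer B, take joint from B; A=[urn,quill,lens] B=[beam,node,shaft] C=[gear,oval,reel,joint]
Tick 5: prefer A, take urn from A; A=[quill,lens] B=[beam,node,shaft] C=[gear,oval,reel,joint,urn]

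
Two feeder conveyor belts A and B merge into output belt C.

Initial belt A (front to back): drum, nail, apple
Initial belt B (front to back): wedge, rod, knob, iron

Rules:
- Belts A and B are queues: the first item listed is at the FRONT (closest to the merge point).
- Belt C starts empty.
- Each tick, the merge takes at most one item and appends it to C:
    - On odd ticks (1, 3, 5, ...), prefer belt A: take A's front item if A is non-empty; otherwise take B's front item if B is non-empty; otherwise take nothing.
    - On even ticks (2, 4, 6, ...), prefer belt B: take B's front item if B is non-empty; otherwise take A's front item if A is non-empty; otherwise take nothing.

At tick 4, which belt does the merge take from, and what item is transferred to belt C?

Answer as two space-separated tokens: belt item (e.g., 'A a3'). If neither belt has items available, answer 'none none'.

Tick 1: prefer A, take drum from A; A=[nail,apple] B=[wedge,rod,knob,iron] C=[drum]
Tick 2: prefer B, take wedge from B; A=[nail,apple] B=[rod,knob,iron] C=[drum,wedge]
Tick 3: prefer A, take nail from A; A=[apple] B=[rod,knob,iron] C=[drum,wedge,nail]
Tick 4: prefer B, take rod from B; A=[apple] B=[knob,iron] C=[drum,wedge,nail,rod]

Answer: B rod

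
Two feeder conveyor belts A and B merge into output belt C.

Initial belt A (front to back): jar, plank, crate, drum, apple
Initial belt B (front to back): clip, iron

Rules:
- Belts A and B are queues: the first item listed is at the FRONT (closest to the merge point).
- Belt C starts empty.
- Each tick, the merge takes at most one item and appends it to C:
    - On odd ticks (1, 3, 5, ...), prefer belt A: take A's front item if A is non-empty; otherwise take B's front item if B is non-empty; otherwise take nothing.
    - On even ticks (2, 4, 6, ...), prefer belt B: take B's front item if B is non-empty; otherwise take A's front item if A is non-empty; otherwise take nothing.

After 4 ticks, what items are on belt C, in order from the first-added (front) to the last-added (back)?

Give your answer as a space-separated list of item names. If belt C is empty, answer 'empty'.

Tick 1: prefer A, take jar from A; A=[plank,crate,drum,apple] B=[clip,iron] C=[jar]
Tick 2: prefer B, take clip from B; A=[plank,crate,drum,apple] B=[iron] C=[jar,clip]
Tick 3: prefer A, take plank from A; A=[crate,drum,apple] B=[iron] C=[jar,clip,plank]
Tick 4: prefer B, take iron from B; A=[crate,drum,apple] B=[-] C=[jar,clip,plank,iron]

Answer: jar clip plank iron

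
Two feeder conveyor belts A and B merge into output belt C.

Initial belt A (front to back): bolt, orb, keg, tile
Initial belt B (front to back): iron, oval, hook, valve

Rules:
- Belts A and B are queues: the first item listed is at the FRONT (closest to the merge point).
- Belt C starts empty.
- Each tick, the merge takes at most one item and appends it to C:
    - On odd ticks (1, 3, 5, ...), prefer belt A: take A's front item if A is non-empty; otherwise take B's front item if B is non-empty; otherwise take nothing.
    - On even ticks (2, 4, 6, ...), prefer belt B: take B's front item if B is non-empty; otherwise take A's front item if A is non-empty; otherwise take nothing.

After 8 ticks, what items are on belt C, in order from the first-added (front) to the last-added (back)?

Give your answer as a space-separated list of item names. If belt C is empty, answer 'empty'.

Answer: bolt iron orb oval keg hook tile valve

Derivation:
Tick 1: prefer A, take bolt from A; A=[orb,keg,tile] B=[iron,oval,hook,valve] C=[bolt]
Tick 2: prefer B, take iron from B; A=[orb,keg,tile] B=[oval,hook,valve] C=[bolt,iron]
Tick 3: prefer A, take orb from A; A=[keg,tile] B=[oval,hook,valve] C=[bolt,iron,orb]
Tick 4: prefer B, take oval from B; A=[keg,tile] B=[hook,valve] C=[bolt,iron,orb,oval]
Tick 5: prefer A, take keg from A; A=[tile] B=[hook,valve] C=[bolt,iron,orb,oval,keg]
Tick 6: prefer B, take hook from B; A=[tile] B=[valve] C=[bolt,iron,orb,oval,keg,hook]
Tick 7: prefer A, take tile from A; A=[-] B=[valve] C=[bolt,iron,orb,oval,keg,hook,tile]
Tick 8: prefer B, take valve from B; A=[-] B=[-] C=[bolt,iron,orb,oval,keg,hook,tile,valve]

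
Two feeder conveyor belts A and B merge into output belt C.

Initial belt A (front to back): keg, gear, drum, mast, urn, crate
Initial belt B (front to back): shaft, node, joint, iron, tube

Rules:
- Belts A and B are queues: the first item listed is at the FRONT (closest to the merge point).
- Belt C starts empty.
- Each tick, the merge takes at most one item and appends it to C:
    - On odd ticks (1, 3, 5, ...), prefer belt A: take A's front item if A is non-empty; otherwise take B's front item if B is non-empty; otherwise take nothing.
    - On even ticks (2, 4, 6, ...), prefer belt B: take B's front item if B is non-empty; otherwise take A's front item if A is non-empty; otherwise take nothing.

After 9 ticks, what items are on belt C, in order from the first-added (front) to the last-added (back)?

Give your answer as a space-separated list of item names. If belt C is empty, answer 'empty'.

Answer: keg shaft gear node drum joint mast iron urn

Derivation:
Tick 1: prefer A, take keg from A; A=[gear,drum,mast,urn,crate] B=[shaft,node,joint,iron,tube] C=[keg]
Tick 2: prefer B, take shaft from B; A=[gear,drum,mast,urn,crate] B=[node,joint,iron,tube] C=[keg,shaft]
Tick 3: prefer A, take gear from A; A=[drum,mast,urn,crate] B=[node,joint,iron,tube] C=[keg,shaft,gear]
Tick 4: prefer B, take node from B; A=[drum,mast,urn,crate] B=[joint,iron,tube] C=[keg,shaft,gear,node]
Tick 5: prefer A, take drum from A; A=[mast,urn,crate] B=[joint,iron,tube] C=[keg,shaft,gear,node,drum]
Tick 6: prefer B, take joint from B; A=[mast,urn,crate] B=[iron,tube] C=[keg,shaft,gear,node,drum,joint]
Tick 7: prefer A, take mast from A; A=[urn,crate] B=[iron,tube] C=[keg,shaft,gear,node,drum,joint,mast]
Tick 8: prefer B, take iron from B; A=[urn,crate] B=[tube] C=[keg,shaft,gear,node,drum,joint,mast,iron]
Tick 9: prefer A, take urn from A; A=[crate] B=[tube] C=[keg,shaft,gear,node,drum,joint,mast,iron,urn]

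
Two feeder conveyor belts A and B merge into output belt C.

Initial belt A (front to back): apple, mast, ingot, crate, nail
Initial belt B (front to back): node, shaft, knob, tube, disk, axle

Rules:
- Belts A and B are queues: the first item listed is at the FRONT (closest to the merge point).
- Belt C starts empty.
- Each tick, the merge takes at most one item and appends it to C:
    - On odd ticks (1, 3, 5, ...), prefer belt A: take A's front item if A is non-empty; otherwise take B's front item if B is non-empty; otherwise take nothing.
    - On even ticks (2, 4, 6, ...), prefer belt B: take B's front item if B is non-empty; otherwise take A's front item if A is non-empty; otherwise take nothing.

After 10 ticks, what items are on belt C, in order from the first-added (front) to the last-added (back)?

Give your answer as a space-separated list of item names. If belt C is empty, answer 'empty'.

Tick 1: prefer A, take apple from A; A=[mast,ingot,crate,nail] B=[node,shaft,knob,tube,disk,axle] C=[apple]
Tick 2: prefer B, take node from B; A=[mast,ingot,crate,nail] B=[shaft,knob,tube,disk,axle] C=[apple,node]
Tick 3: prefer A, take mast from A; A=[ingot,crate,nail] B=[shaft,knob,tube,disk,axle] C=[apple,node,mast]
Tick 4: prefer B, take shaft from B; A=[ingot,crate,nail] B=[knob,tube,disk,axle] C=[apple,node,mast,shaft]
Tick 5: prefer A, take ingot from A; A=[crate,nail] B=[knob,tube,disk,axle] C=[apple,node,mast,shaft,ingot]
Tick 6: prefer B, take knob from B; A=[crate,nail] B=[tube,disk,axle] C=[apple,node,mast,shaft,ingot,knob]
Tick 7: prefer A, take crate from A; A=[nail] B=[tube,disk,axle] C=[apple,node,mast,shaft,ingot,knob,crate]
Tick 8: prefer B, take tube from B; A=[nail] B=[disk,axle] C=[apple,node,mast,shaft,ingot,knob,crate,tube]
Tick 9: prefer A, take nail from A; A=[-] B=[disk,axle] C=[apple,node,mast,shaft,ingot,knob,crate,tube,nail]
Tick 10: prefer B, take disk from B; A=[-] B=[axle] C=[apple,node,mast,shaft,ingot,knob,crate,tube,nail,disk]

Answer: apple node mast shaft ingot knob crate tube nail disk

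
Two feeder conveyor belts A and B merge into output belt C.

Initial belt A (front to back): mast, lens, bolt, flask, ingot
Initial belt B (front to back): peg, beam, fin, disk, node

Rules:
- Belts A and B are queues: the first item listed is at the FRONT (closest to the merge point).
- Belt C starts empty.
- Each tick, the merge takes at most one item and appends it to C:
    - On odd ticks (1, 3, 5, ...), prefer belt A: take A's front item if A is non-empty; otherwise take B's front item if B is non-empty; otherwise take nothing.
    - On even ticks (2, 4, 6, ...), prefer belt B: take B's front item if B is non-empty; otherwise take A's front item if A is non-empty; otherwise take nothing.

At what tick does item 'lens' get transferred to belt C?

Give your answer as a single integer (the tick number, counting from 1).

Answer: 3

Derivation:
Tick 1: prefer A, take mast from A; A=[lens,bolt,flask,ingot] B=[peg,beam,fin,disk,node] C=[mast]
Tick 2: prefer B, take peg from B; A=[lens,bolt,flask,ingot] B=[beam,fin,disk,node] C=[mast,peg]
Tick 3: prefer A, take lens from A; A=[bolt,flask,ingot] B=[beam,fin,disk,node] C=[mast,peg,lens]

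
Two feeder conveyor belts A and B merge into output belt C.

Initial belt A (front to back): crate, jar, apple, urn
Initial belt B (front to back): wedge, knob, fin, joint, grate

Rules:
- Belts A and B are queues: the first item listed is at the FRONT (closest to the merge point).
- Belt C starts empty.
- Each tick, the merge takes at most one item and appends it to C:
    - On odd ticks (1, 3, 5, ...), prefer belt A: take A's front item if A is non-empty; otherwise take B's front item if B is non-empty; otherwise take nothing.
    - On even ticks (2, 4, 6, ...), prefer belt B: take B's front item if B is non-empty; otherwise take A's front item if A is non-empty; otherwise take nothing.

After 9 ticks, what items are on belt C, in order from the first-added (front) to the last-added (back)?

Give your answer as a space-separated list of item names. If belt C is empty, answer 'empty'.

Tick 1: prefer A, take crate from A; A=[jar,apple,urn] B=[wedge,knob,fin,joint,grate] C=[crate]
Tick 2: prefer B, take wedge from B; A=[jar,apple,urn] B=[knob,fin,joint,grate] C=[crate,wedge]
Tick 3: prefer A, take jar from A; A=[apple,urn] B=[knob,fin,joint,grate] C=[crate,wedge,jar]
Tick 4: prefer B, take knob from B; A=[apple,urn] B=[fin,joint,grate] C=[crate,wedge,jar,knob]
Tick 5: prefer A, take apple from A; A=[urn] B=[fin,joint,grate] C=[crate,wedge,jar,knob,apple]
Tick 6: prefer B, take fin from B; A=[urn] B=[joint,grate] C=[crate,wedge,jar,knob,apple,fin]
Tick 7: prefer A, take urn from A; A=[-] B=[joint,grate] C=[crate,wedge,jar,knob,apple,fin,urn]
Tick 8: prefer B, take joint from B; A=[-] B=[grate] C=[crate,wedge,jar,knob,apple,fin,urn,joint]
Tick 9: prefer A, take grate from B; A=[-] B=[-] C=[crate,wedge,jar,knob,apple,fin,urn,joint,grate]

Answer: crate wedge jar knob apple fin urn joint grate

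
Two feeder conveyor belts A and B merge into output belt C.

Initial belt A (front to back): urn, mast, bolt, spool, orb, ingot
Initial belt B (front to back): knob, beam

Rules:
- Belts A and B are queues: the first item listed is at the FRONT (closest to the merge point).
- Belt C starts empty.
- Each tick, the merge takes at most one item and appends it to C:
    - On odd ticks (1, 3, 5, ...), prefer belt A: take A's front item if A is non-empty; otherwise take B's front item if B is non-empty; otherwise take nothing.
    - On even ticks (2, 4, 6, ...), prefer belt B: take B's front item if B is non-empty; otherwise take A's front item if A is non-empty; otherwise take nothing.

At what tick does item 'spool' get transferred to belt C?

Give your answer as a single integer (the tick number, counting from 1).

Answer: 6

Derivation:
Tick 1: prefer A, take urn from A; A=[mast,bolt,spool,orb,ingot] B=[knob,beam] C=[urn]
Tick 2: prefer B, take knob from B; A=[mast,bolt,spool,orb,ingot] B=[beam] C=[urn,knob]
Tick 3: prefer A, take mast from A; A=[bolt,spool,orb,ingot] B=[beam] C=[urn,knob,mast]
Tick 4: prefer B, take beam from B; A=[bolt,spool,orb,ingot] B=[-] C=[urn,knob,mast,beam]
Tick 5: prefer A, take bolt from A; A=[spool,orb,ingot] B=[-] C=[urn,knob,mast,beam,bolt]
Tick 6: prefer B, take spool from A; A=[orb,ingot] B=[-] C=[urn,knob,mast,beam,bolt,spool]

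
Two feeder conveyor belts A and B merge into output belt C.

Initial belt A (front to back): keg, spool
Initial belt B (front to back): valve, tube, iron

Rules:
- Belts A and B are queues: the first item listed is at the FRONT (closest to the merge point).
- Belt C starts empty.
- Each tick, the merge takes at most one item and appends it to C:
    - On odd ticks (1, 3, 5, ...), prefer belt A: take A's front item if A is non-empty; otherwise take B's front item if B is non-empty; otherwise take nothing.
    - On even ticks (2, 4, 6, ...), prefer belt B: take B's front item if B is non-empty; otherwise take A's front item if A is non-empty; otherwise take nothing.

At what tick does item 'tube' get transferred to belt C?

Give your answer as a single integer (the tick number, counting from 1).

Answer: 4

Derivation:
Tick 1: prefer A, take keg from A; A=[spool] B=[valve,tube,iron] C=[keg]
Tick 2: prefer B, take valve from B; A=[spool] B=[tube,iron] C=[keg,valve]
Tick 3: prefer A, take spool from A; A=[-] B=[tube,iron] C=[keg,valve,spool]
Tick 4: prefer B, take tube from B; A=[-] B=[iron] C=[keg,valve,spool,tube]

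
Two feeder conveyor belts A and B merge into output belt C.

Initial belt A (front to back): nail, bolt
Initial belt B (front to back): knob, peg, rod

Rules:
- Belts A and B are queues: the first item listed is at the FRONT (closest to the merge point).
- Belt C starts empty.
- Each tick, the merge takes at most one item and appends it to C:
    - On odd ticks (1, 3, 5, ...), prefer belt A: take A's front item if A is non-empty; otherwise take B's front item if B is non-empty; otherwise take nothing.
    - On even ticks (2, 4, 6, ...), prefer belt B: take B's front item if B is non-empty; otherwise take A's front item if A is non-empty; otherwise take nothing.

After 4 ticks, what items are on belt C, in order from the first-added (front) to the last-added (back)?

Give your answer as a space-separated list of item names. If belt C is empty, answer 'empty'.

Tick 1: prefer A, take nail from A; A=[bolt] B=[knob,peg,rod] C=[nail]
Tick 2: prefer B, take knob from B; A=[bolt] B=[peg,rod] C=[nail,knob]
Tick 3: prefer A, take bolt from A; A=[-] B=[peg,rod] C=[nail,knob,bolt]
Tick 4: prefer B, take peg from B; A=[-] B=[rod] C=[nail,knob,bolt,peg]

Answer: nail knob bolt peg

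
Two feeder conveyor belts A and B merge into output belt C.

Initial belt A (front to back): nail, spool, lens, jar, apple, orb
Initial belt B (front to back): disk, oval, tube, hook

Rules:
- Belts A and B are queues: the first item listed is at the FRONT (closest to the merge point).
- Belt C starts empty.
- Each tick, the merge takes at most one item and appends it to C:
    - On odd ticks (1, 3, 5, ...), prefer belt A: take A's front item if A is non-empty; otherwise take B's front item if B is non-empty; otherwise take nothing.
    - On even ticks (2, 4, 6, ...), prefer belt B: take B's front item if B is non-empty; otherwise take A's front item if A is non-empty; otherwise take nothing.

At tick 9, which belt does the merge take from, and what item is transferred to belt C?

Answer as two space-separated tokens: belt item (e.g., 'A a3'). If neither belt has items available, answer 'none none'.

Answer: A apple

Derivation:
Tick 1: prefer A, take nail from A; A=[spool,lens,jar,apple,orb] B=[disk,oval,tube,hook] C=[nail]
Tick 2: prefer B, take disk from B; A=[spool,lens,jar,apple,orb] B=[oval,tube,hook] C=[nail,disk]
Tick 3: prefer A, take spool from A; A=[lens,jar,apple,orb] B=[oval,tube,hook] C=[nail,disk,spool]
Tick 4: prefer B, take oval from B; A=[lens,jar,apple,orb] B=[tube,hook] C=[nail,disk,spool,oval]
Tick 5: prefer A, take lens from A; A=[jar,apple,orb] B=[tube,hook] C=[nail,disk,spool,oval,lens]
Tick 6: prefer B, take tube from B; A=[jar,apple,orb] B=[hook] C=[nail,disk,spool,oval,lens,tube]
Tick 7: prefer A, take jar from A; A=[apple,orb] B=[hook] C=[nail,disk,spool,oval,lens,tube,jar]
Tick 8: prefer B, take hook from B; A=[apple,orb] B=[-] C=[nail,disk,spool,oval,lens,tube,jar,hook]
Tick 9: prefer A, take apple from A; A=[orb] B=[-] C=[nail,disk,spool,oval,lens,tube,jar,hook,apple]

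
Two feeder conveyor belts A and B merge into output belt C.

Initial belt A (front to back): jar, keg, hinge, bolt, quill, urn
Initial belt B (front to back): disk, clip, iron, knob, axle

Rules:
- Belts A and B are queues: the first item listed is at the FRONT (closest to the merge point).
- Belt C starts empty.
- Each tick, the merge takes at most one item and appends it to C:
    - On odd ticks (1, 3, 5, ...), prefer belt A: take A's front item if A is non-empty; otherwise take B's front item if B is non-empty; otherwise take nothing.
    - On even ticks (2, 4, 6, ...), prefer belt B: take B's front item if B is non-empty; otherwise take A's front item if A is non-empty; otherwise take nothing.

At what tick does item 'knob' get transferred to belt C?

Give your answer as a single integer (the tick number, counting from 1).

Tick 1: prefer A, take jar from A; A=[keg,hinge,bolt,quill,urn] B=[disk,clip,iron,knob,axle] C=[jar]
Tick 2: prefer B, take disk from B; A=[keg,hinge,bolt,quill,urn] B=[clip,iron,knob,axle] C=[jar,disk]
Tick 3: prefer A, take keg from A; A=[hinge,bolt,quill,urn] B=[clip,iron,knob,axle] C=[jar,disk,keg]
Tick 4: prefer B, take clip from B; A=[hinge,bolt,quill,urn] B=[iron,knob,axle] C=[jar,disk,keg,clip]
Tick 5: prefer A, take hinge from A; A=[bolt,quill,urn] B=[iron,knob,axle] C=[jar,disk,keg,clip,hinge]
Tick 6: prefer B, take iron from B; A=[bolt,quill,urn] B=[knob,axle] C=[jar,disk,keg,clip,hinge,iron]
Tick 7: prefer A, take bolt from A; A=[quill,urn] B=[knob,axle] C=[jar,disk,keg,clip,hinge,iron,bolt]
Tick 8: prefer B, take knob from B; A=[quill,urn] B=[axle] C=[jar,disk,keg,clip,hinge,iron,bolt,knob]

Answer: 8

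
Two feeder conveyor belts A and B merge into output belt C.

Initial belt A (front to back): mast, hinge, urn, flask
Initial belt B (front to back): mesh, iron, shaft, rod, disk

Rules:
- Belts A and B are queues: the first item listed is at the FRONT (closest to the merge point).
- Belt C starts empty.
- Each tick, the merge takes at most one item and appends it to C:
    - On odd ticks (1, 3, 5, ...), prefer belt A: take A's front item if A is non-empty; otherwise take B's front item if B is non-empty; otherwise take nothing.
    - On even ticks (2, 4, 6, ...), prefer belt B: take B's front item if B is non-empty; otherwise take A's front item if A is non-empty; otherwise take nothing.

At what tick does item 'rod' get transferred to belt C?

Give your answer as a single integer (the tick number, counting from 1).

Answer: 8

Derivation:
Tick 1: prefer A, take mast from A; A=[hinge,urn,flask] B=[mesh,iron,shaft,rod,disk] C=[mast]
Tick 2: prefer B, take mesh from B; A=[hinge,urn,flask] B=[iron,shaft,rod,disk] C=[mast,mesh]
Tick 3: prefer A, take hinge from A; A=[urn,flask] B=[iron,shaft,rod,disk] C=[mast,mesh,hinge]
Tick 4: prefer B, take iron from B; A=[urn,flask] B=[shaft,rod,disk] C=[mast,mesh,hinge,iron]
Tick 5: prefer A, take urn from A; A=[flask] B=[shaft,rod,disk] C=[mast,mesh,hinge,iron,urn]
Tick 6: prefer B, take shaft from B; A=[flask] B=[rod,disk] C=[mast,mesh,hinge,iron,urn,shaft]
Tick 7: prefer A, take flask from A; A=[-] B=[rod,disk] C=[mast,mesh,hinge,iron,urn,shaft,flask]
Tick 8: prefer B, take rod from B; A=[-] B=[disk] C=[mast,mesh,hinge,iron,urn,shaft,flask,rod]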